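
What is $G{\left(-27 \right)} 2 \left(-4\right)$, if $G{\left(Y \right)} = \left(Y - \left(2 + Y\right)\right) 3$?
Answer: $48$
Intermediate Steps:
$G{\left(Y \right)} = -6$ ($G{\left(Y \right)} = \left(-2\right) 3 = -6$)
$G{\left(-27 \right)} 2 \left(-4\right) = - 6 \cdot 2 \left(-4\right) = \left(-6\right) \left(-8\right) = 48$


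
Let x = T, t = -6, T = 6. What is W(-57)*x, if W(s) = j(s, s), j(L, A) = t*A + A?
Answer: 1710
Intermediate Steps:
j(L, A) = -5*A (j(L, A) = -6*A + A = -5*A)
x = 6
W(s) = -5*s
W(-57)*x = -5*(-57)*6 = 285*6 = 1710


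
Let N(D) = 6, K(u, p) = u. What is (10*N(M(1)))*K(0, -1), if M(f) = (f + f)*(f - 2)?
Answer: 0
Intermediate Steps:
M(f) = 2*f*(-2 + f) (M(f) = (2*f)*(-2 + f) = 2*f*(-2 + f))
(10*N(M(1)))*K(0, -1) = (10*6)*0 = 60*0 = 0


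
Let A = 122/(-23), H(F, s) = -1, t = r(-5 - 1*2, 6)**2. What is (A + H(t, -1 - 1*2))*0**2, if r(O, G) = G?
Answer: 0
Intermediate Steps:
t = 36 (t = 6**2 = 36)
A = -122/23 (A = 122*(-1/23) = -122/23 ≈ -5.3043)
(A + H(t, -1 - 1*2))*0**2 = (-122/23 - 1)*0**2 = -145/23*0 = 0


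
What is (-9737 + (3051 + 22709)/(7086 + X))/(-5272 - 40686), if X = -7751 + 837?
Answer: 412251/1976194 ≈ 0.20861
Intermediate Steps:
X = -6914
(-9737 + (3051 + 22709)/(7086 + X))/(-5272 - 40686) = (-9737 + (3051 + 22709)/(7086 - 6914))/(-5272 - 40686) = (-9737 + 25760/172)/(-45958) = (-9737 + 25760*(1/172))*(-1/45958) = (-9737 + 6440/43)*(-1/45958) = -412251/43*(-1/45958) = 412251/1976194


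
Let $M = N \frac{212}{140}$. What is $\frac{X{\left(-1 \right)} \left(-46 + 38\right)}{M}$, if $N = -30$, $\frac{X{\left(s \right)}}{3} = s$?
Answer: $- \frac{28}{53} \approx -0.5283$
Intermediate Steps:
$X{\left(s \right)} = 3 s$
$M = - \frac{318}{7}$ ($M = - 30 \cdot \frac{212}{140} = - 30 \cdot 212 \cdot \frac{1}{140} = \left(-30\right) \frac{53}{35} = - \frac{318}{7} \approx -45.429$)
$\frac{X{\left(-1 \right)} \left(-46 + 38\right)}{M} = \frac{3 \left(-1\right) \left(-46 + 38\right)}{- \frac{318}{7}} = \left(-3\right) \left(-8\right) \left(- \frac{7}{318}\right) = 24 \left(- \frac{7}{318}\right) = - \frac{28}{53}$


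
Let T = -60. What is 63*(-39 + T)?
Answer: -6237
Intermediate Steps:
63*(-39 + T) = 63*(-39 - 60) = 63*(-99) = -6237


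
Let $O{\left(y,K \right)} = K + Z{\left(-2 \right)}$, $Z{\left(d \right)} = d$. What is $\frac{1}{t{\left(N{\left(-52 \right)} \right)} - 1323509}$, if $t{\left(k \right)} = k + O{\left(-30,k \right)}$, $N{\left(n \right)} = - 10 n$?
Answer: $- \frac{1}{1322471} \approx -7.5616 \cdot 10^{-7}$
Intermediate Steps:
$O{\left(y,K \right)} = -2 + K$ ($O{\left(y,K \right)} = K - 2 = -2 + K$)
$t{\left(k \right)} = -2 + 2 k$ ($t{\left(k \right)} = k + \left(-2 + k\right) = -2 + 2 k$)
$\frac{1}{t{\left(N{\left(-52 \right)} \right)} - 1323509} = \frac{1}{\left(-2 + 2 \left(\left(-10\right) \left(-52\right)\right)\right) - 1323509} = \frac{1}{\left(-2 + 2 \cdot 520\right) - 1323509} = \frac{1}{\left(-2 + 1040\right) - 1323509} = \frac{1}{1038 - 1323509} = \frac{1}{-1322471} = - \frac{1}{1322471}$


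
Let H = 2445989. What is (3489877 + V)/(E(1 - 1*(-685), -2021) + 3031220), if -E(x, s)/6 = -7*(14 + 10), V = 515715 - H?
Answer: 1559603/3032228 ≈ 0.51434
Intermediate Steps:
V = -1930274 (V = 515715 - 1*2445989 = 515715 - 2445989 = -1930274)
E(x, s) = 1008 (E(x, s) = -(-42)*(14 + 10) = -(-42)*24 = -6*(-168) = 1008)
(3489877 + V)/(E(1 - 1*(-685), -2021) + 3031220) = (3489877 - 1930274)/(1008 + 3031220) = 1559603/3032228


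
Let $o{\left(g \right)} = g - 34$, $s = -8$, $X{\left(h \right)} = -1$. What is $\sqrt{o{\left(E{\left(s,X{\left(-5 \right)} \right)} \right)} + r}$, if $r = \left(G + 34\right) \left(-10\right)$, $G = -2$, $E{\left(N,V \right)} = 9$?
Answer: $i \sqrt{345} \approx 18.574 i$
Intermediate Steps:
$o{\left(g \right)} = -34 + g$
$r = -320$ ($r = \left(-2 + 34\right) \left(-10\right) = 32 \left(-10\right) = -320$)
$\sqrt{o{\left(E{\left(s,X{\left(-5 \right)} \right)} \right)} + r} = \sqrt{\left(-34 + 9\right) - 320} = \sqrt{-25 - 320} = \sqrt{-345} = i \sqrt{345}$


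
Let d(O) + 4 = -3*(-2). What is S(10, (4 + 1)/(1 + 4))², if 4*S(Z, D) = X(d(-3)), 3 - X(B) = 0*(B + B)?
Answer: 9/16 ≈ 0.56250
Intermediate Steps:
d(O) = 2 (d(O) = -4 - 3*(-2) = -4 + 6 = 2)
X(B) = 3 (X(B) = 3 - 0*(B + B) = 3 - 0*2*B = 3 - 1*0 = 3 + 0 = 3)
S(Z, D) = ¾ (S(Z, D) = (¼)*3 = ¾)
S(10, (4 + 1)/(1 + 4))² = (¾)² = 9/16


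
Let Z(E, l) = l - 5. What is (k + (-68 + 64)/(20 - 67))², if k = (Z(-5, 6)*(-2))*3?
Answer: 77284/2209 ≈ 34.986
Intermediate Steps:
Z(E, l) = -5 + l
k = -6 (k = ((-5 + 6)*(-2))*3 = (1*(-2))*3 = -2*3 = -6)
(k + (-68 + 64)/(20 - 67))² = (-6 + (-68 + 64)/(20 - 67))² = (-6 - 4/(-47))² = (-6 - 4*(-1/47))² = (-6 + 4/47)² = (-278/47)² = 77284/2209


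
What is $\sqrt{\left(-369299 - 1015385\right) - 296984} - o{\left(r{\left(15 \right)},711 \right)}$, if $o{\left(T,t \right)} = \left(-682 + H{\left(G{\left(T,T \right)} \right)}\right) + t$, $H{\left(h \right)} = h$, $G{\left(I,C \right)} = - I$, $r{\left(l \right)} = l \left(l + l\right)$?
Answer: $421 + 6 i \sqrt{46713} \approx 421.0 + 1296.8 i$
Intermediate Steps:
$r{\left(l \right)} = 2 l^{2}$ ($r{\left(l \right)} = l 2 l = 2 l^{2}$)
$o{\left(T,t \right)} = -682 + t - T$ ($o{\left(T,t \right)} = \left(-682 - T\right) + t = -682 + t - T$)
$\sqrt{\left(-369299 - 1015385\right) - 296984} - o{\left(r{\left(15 \right)},711 \right)} = \sqrt{\left(-369299 - 1015385\right) - 296984} - \left(-682 + 711 - 2 \cdot 15^{2}\right) = \sqrt{-1384684 - 296984} - \left(-682 + 711 - 2 \cdot 225\right) = \sqrt{-1681668} - \left(-682 + 711 - 450\right) = 6 i \sqrt{46713} - \left(-682 + 711 - 450\right) = 6 i \sqrt{46713} - -421 = 6 i \sqrt{46713} + 421 = 421 + 6 i \sqrt{46713}$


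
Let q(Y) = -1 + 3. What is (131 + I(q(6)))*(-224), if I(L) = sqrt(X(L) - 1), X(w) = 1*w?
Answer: -29568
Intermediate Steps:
X(w) = w
q(Y) = 2
I(L) = sqrt(-1 + L) (I(L) = sqrt(L - 1) = sqrt(-1 + L))
(131 + I(q(6)))*(-224) = (131 + sqrt(-1 + 2))*(-224) = (131 + sqrt(1))*(-224) = (131 + 1)*(-224) = 132*(-224) = -29568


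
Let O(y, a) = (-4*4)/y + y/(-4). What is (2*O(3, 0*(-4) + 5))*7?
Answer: -511/6 ≈ -85.167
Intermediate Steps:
O(y, a) = -16/y - y/4 (O(y, a) = -16/y + y*(-¼) = -16/y - y/4)
(2*O(3, 0*(-4) + 5))*7 = (2*(-16/3 - ¼*3))*7 = (2*(-16*⅓ - ¾))*7 = (2*(-16/3 - ¾))*7 = (2*(-73/12))*7 = -73/6*7 = -511/6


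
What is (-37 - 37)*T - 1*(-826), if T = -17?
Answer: 2084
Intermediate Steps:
(-37 - 37)*T - 1*(-826) = (-37 - 37)*(-17) - 1*(-826) = -74*(-17) + 826 = 1258 + 826 = 2084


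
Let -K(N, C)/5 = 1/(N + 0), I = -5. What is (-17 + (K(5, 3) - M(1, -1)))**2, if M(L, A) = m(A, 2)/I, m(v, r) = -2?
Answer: 8464/25 ≈ 338.56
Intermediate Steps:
M(L, A) = 2/5 (M(L, A) = -2/(-5) = -2*(-1/5) = 2/5)
K(N, C) = -5/N (K(N, C) = -5/(N + 0) = -5/N)
(-17 + (K(5, 3) - M(1, -1)))**2 = (-17 + (-5/5 - 1*2/5))**2 = (-17 + (-5*1/5 - 2/5))**2 = (-17 + (-1 - 2/5))**2 = (-17 - 7/5)**2 = (-92/5)**2 = 8464/25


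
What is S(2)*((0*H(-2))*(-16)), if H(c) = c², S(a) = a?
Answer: 0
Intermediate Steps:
S(2)*((0*H(-2))*(-16)) = 2*((0*(-2)²)*(-16)) = 2*((0*4)*(-16)) = 2*(0*(-16)) = 2*0 = 0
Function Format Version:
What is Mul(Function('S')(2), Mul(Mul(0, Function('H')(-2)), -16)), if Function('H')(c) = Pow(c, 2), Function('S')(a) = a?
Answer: 0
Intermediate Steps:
Mul(Function('S')(2), Mul(Mul(0, Function('H')(-2)), -16)) = Mul(2, Mul(Mul(0, Pow(-2, 2)), -16)) = Mul(2, Mul(Mul(0, 4), -16)) = Mul(2, Mul(0, -16)) = Mul(2, 0) = 0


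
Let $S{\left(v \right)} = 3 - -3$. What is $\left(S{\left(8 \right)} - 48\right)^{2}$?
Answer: $1764$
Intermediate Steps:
$S{\left(v \right)} = 6$ ($S{\left(v \right)} = 3 + 3 = 6$)
$\left(S{\left(8 \right)} - 48\right)^{2} = \left(6 - 48\right)^{2} = \left(-42\right)^{2} = 1764$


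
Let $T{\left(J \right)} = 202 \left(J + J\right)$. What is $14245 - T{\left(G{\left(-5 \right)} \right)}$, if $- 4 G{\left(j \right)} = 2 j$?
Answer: $13235$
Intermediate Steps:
$G{\left(j \right)} = - \frac{j}{2}$ ($G{\left(j \right)} = - \frac{2 j}{4} = - \frac{j}{2}$)
$T{\left(J \right)} = 404 J$ ($T{\left(J \right)} = 202 \cdot 2 J = 404 J$)
$14245 - T{\left(G{\left(-5 \right)} \right)} = 14245 - 404 \left(\left(- \frac{1}{2}\right) \left(-5\right)\right) = 14245 - 404 \cdot \frac{5}{2} = 14245 - 1010 = 13235$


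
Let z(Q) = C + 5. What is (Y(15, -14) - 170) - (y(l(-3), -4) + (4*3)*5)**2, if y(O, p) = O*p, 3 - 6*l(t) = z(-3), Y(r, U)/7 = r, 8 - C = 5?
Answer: -36685/9 ≈ -4076.1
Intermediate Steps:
C = 3 (C = 8 - 1*5 = 8 - 5 = 3)
Y(r, U) = 7*r
z(Q) = 8 (z(Q) = 3 + 5 = 8)
l(t) = -5/6 (l(t) = 1/2 - 1/6*8 = 1/2 - 4/3 = -5/6)
(Y(15, -14) - 170) - (y(l(-3), -4) + (4*3)*5)**2 = (7*15 - 170) - (-5/6*(-4) + (4*3)*5)**2 = (105 - 170) - (10/3 + 12*5)**2 = -65 - (10/3 + 60)**2 = -65 - (190/3)**2 = -65 - 1*36100/9 = -65 - 36100/9 = -36685/9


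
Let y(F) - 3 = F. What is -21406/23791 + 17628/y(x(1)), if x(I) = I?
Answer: 104825531/23791 ≈ 4406.1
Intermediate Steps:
y(F) = 3 + F
-21406/23791 + 17628/y(x(1)) = -21406/23791 + 17628/(3 + 1) = -21406*1/23791 + 17628/4 = -21406/23791 + 17628*(¼) = -21406/23791 + 4407 = 104825531/23791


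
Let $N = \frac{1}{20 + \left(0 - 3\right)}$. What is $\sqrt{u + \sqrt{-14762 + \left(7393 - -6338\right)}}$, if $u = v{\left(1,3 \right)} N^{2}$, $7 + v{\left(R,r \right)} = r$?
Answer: $\frac{\sqrt{-4 + 289 i \sqrt{1031}}}{17} \approx 4.006 + 4.0077 i$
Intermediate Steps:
$v{\left(R,r \right)} = -7 + r$
$N = \frac{1}{17}$ ($N = \frac{1}{20 + \left(0 - 3\right)} = \frac{1}{20 - 3} = \frac{1}{17} \approx 0.058824$)
$u = - \frac{4}{289}$ ($u = \frac{-7 + 3}{289} = \left(-4\right) \frac{1}{289} = - \frac{4}{289} \approx -0.013841$)
$\sqrt{u + \sqrt{-14762 + \left(7393 - -6338\right)}} = \sqrt{- \frac{4}{289} + \sqrt{-14762 + \left(7393 - -6338\right)}} = \sqrt{- \frac{4}{289} + \sqrt{-14762 + \left(7393 + 6338\right)}} = \sqrt{- \frac{4}{289} + \sqrt{-14762 + 13731}} = \sqrt{- \frac{4}{289} + \sqrt{-1031}} = \sqrt{- \frac{4}{289} + i \sqrt{1031}}$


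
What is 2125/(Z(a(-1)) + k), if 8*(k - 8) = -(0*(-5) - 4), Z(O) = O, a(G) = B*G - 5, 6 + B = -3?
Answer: 170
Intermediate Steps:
B = -9 (B = -6 - 3 = -9)
a(G) = -5 - 9*G (a(G) = -9*G - 5 = -5 - 9*G)
k = 17/2 (k = 8 + (-(0*(-5) - 4))/8 = 8 + (-(0 - 4))/8 = 8 + (-1*(-4))/8 = 8 + (⅛)*4 = 8 + ½ = 17/2 ≈ 8.5000)
2125/(Z(a(-1)) + k) = 2125/((-5 - 9*(-1)) + 17/2) = 2125/((-5 + 9) + 17/2) = 2125/(4 + 17/2) = 2125/(25/2) = 2125*(2/25) = 170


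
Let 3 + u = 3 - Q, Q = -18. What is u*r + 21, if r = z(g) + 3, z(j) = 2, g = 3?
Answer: 111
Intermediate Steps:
r = 5 (r = 2 + 3 = 5)
u = 18 (u = -3 + (3 - 1*(-18)) = -3 + (3 + 18) = -3 + 21 = 18)
u*r + 21 = 18*5 + 21 = 90 + 21 = 111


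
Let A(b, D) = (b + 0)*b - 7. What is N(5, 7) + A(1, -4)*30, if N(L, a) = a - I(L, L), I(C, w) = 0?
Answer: -173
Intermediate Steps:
A(b, D) = -7 + b² (A(b, D) = b*b - 7 = b² - 7 = -7 + b²)
N(L, a) = a (N(L, a) = a - 1*0 = a + 0 = a)
N(5, 7) + A(1, -4)*30 = 7 + (-7 + 1²)*30 = 7 + (-7 + 1)*30 = 7 - 6*30 = 7 - 180 = -173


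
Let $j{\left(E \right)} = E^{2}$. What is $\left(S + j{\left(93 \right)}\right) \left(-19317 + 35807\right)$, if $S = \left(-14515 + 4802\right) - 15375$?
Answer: $-271079110$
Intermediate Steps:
$S = -25088$ ($S = -9713 - 15375 = -25088$)
$\left(S + j{\left(93 \right)}\right) \left(-19317 + 35807\right) = \left(-25088 + 93^{2}\right) \left(-19317 + 35807\right) = \left(-25088 + 8649\right) 16490 = \left(-16439\right) 16490 = -271079110$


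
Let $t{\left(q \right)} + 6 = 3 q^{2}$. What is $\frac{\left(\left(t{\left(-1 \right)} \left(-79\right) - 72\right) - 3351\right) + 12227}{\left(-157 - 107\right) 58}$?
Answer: $- \frac{9041}{15312} \approx -0.59045$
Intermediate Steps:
$t{\left(q \right)} = -6 + 3 q^{2}$
$\frac{\left(\left(t{\left(-1 \right)} \left(-79\right) - 72\right) - 3351\right) + 12227}{\left(-157 - 107\right) 58} = \frac{\left(\left(\left(-6 + 3 \left(-1\right)^{2}\right) \left(-79\right) - 72\right) - 3351\right) + 12227}{\left(-157 - 107\right) 58} = \frac{\left(\left(\left(-6 + 3 \cdot 1\right) \left(-79\right) - 72\right) - 3351\right) + 12227}{\left(-264\right) 58} = \frac{\left(\left(\left(-6 + 3\right) \left(-79\right) - 72\right) - 3351\right) + 12227}{-15312} = \left(\left(\left(\left(-3\right) \left(-79\right) - 72\right) - 3351\right) + 12227\right) \left(- \frac{1}{15312}\right) = \left(\left(\left(237 - 72\right) - 3351\right) + 12227\right) \left(- \frac{1}{15312}\right) = \left(\left(165 - 3351\right) + 12227\right) \left(- \frac{1}{15312}\right) = \left(-3186 + 12227\right) \left(- \frac{1}{15312}\right) = 9041 \left(- \frac{1}{15312}\right) = - \frac{9041}{15312}$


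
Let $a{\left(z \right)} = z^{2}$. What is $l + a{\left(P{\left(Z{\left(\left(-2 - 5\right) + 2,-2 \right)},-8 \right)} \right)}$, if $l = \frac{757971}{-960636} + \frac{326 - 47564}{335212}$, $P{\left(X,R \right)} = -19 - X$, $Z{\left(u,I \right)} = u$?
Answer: $\frac{5234651384071}{26834726236} \approx 195.07$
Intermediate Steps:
$l = - \frac{24954958185}{26834726236}$ ($l = 757971 \left(- \frac{1}{960636}\right) + \left(326 - 47564\right) \frac{1}{335212} = - \frac{252657}{320212} - \frac{23619}{167606} = - \frac{24954958185}{26834726236} \approx -0.92995$)
$l + a{\left(P{\left(Z{\left(\left(-2 - 5\right) + 2,-2 \right)},-8 \right)} \right)} = - \frac{24954958185}{26834726236} + \left(-19 - \left(\left(-2 - 5\right) + 2\right)\right)^{2} = - \frac{24954958185}{26834726236} + \left(-19 - \left(-7 + 2\right)\right)^{2} = - \frac{24954958185}{26834726236} + \left(-19 - -5\right)^{2} = - \frac{24954958185}{26834726236} + \left(-19 + 5\right)^{2} = - \frac{24954958185}{26834726236} + \left(-14\right)^{2} = - \frac{24954958185}{26834726236} + 196 = \frac{5234651384071}{26834726236}$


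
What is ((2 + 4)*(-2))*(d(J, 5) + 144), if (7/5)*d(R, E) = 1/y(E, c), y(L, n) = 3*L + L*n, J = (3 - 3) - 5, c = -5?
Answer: -12090/7 ≈ -1727.1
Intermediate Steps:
J = -5 (J = 0 - 5 = -5)
d(R, E) = -5/(14*E) (d(R, E) = 5/(7*((E*(3 - 5)))) = 5/(7*((E*(-2)))) = 5/(7*((-2*E))) = 5*(-1/(2*E))/7 = -5/(14*E))
((2 + 4)*(-2))*(d(J, 5) + 144) = ((2 + 4)*(-2))*(-5/14/5 + 144) = (6*(-2))*(-5/14*1/5 + 144) = -12*(-1/14 + 144) = -12*2015/14 = -12090/7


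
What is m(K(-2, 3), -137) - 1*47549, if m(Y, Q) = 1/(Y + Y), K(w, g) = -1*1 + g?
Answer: -190195/4 ≈ -47549.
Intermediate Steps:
K(w, g) = -1 + g
m(Y, Q) = 1/(2*Y)
m(K(-2, 3), -137) - 1*47549 = 1/(2*(-1 + 3)) - 1*47549 = (1/2)/2 - 47549 = (1/2)*(1/2) - 47549 = 1/4 - 47549 = -190195/4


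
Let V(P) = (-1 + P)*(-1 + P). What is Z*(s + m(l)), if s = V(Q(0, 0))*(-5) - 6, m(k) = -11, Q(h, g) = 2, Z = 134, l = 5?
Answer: -2948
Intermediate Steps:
V(P) = (-1 + P)²
s = -11 (s = (-1 + 2)²*(-5) - 6 = 1²*(-5) - 6 = 1*(-5) - 6 = -5 - 6 = -11)
Z*(s + m(l)) = 134*(-11 - 11) = 134*(-22) = -2948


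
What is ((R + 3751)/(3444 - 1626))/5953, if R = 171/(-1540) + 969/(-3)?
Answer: 5278949/16666733160 ≈ 0.00031674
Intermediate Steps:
R = -497591/1540 (R = 171*(-1/1540) + 969*(-⅓) = -171/1540 - 323 = -497591/1540 ≈ -323.11)
((R + 3751)/(3444 - 1626))/5953 = ((-497591/1540 + 3751)/(3444 - 1626))/5953 = ((5278949/1540)/1818)*(1/5953) = ((5278949/1540)*(1/1818))*(1/5953) = (5278949/2799720)*(1/5953) = 5278949/16666733160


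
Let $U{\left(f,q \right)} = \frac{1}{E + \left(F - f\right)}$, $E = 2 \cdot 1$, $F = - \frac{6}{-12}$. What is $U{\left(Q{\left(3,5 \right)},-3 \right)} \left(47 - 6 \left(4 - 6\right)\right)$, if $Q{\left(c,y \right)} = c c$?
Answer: $- \frac{118}{13} \approx -9.0769$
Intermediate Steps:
$F = \frac{1}{2}$ ($F = \left(-6\right) \left(- \frac{1}{12}\right) = \frac{1}{2} \approx 0.5$)
$Q{\left(c,y \right)} = c^{2}$
$E = 2$
$U{\left(f,q \right)} = \frac{1}{\frac{5}{2} - f}$ ($U{\left(f,q \right)} = \frac{1}{2 - \left(- \frac{1}{2} + f\right)} = \frac{1}{\frac{5}{2} - f}$)
$U{\left(Q{\left(3,5 \right)},-3 \right)} \left(47 - 6 \left(4 - 6\right)\right) = \frac{2}{5 - 2 \cdot 3^{2}} \left(47 - 6 \left(4 - 6\right)\right) = \frac{2}{5 - 18} \left(47 - -12\right) = \frac{2}{5 - 18} \left(47 + 12\right) = \frac{2}{-13} \cdot 59 = 2 \left(- \frac{1}{13}\right) 59 = \left(- \frac{2}{13}\right) 59 = - \frac{118}{13}$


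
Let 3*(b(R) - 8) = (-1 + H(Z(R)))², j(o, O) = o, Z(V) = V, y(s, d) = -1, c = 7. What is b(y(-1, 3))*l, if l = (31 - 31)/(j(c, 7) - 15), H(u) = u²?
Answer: 0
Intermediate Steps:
l = 0 (l = (31 - 31)/(7 - 15) = 0/(-8) = 0*(-⅛) = 0)
b(R) = 8 + (-1 + R²)²/3
b(y(-1, 3))*l = (8 + (-1 + (-1)²)²/3)*0 = (8 + (-1 + 1)²/3)*0 = (8 + (⅓)*0²)*0 = (8 + (⅓)*0)*0 = (8 + 0)*0 = 8*0 = 0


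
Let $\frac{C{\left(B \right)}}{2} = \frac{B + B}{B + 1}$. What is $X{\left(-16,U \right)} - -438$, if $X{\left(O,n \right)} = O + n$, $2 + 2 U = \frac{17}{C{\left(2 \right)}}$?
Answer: $\frac{6787}{16} \approx 424.19$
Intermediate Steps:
$C{\left(B \right)} = \frac{4 B}{1 + B}$ ($C{\left(B \right)} = 2 \frac{B + B}{B + 1} = 2 \frac{2 B}{1 + B} = \frac{4 B}{1 + B}$)
$U = \frac{35}{16}$ ($U = -1 + \frac{17 \frac{1}{4 \cdot 2 \frac{1}{1 + 2}}}{2} = -1 + \frac{17 \frac{1}{4 \cdot 2 \cdot \frac{1}{3}}}{2} = -1 + \frac{17 \frac{1}{\frac{8}{3}}}{2} = -1 + \frac{17 \cdot \frac{3}{8}}{2} = -1 + \frac{1}{2} \cdot \frac{51}{8} = -1 + \frac{51}{16} = \frac{35}{16} \approx 2.1875$)
$X{\left(-16,U \right)} - -438 = \left(-16 + \frac{35}{16}\right) - -438 = - \frac{221}{16} + 438 = \frac{6787}{16}$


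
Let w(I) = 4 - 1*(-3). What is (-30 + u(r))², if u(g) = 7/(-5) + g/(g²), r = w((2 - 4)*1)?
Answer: 1196836/1225 ≈ 977.01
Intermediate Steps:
w(I) = 7 (w(I) = 4 + 3 = 7)
r = 7
u(g) = -7/5 + 1/g (u(g) = 7*(-⅕) + g/g² = -7/5 + 1/g)
(-30 + u(r))² = (-30 + (-7/5 + 1/7))² = (-30 + (-7/5 + ⅐))² = (-30 - 44/35)² = (-1094/35)² = 1196836/1225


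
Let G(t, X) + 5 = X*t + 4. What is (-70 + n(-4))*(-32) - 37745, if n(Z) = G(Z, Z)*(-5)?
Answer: -33105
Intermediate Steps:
G(t, X) = -1 + X*t (G(t, X) = -5 + (X*t + 4) = -5 + (4 + X*t) = -1 + X*t)
n(Z) = 5 - 5*Z² (n(Z) = (-1 + Z*Z)*(-5) = (-1 + Z²)*(-5) = 5 - 5*Z²)
(-70 + n(-4))*(-32) - 37745 = (-70 + (5 - 5*(-4)²))*(-32) - 37745 = (-70 + (5 - 5*16))*(-32) - 37745 = (-70 + (5 - 80))*(-32) - 37745 = (-70 - 75)*(-32) - 37745 = -145*(-32) - 37745 = 4640 - 37745 = -33105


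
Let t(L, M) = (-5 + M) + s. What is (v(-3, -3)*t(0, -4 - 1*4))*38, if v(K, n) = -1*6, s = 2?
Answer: 2508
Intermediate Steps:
v(K, n) = -6
t(L, M) = -3 + M (t(L, M) = (-5 + M) + 2 = -3 + M)
(v(-3, -3)*t(0, -4 - 1*4))*38 = -6*(-3 + (-4 - 1*4))*38 = -6*(-3 + (-4 - 4))*38 = -6*(-3 - 8)*38 = -6*(-11)*38 = 66*38 = 2508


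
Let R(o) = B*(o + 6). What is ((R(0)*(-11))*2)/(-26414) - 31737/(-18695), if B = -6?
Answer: 411747339/246904865 ≈ 1.6676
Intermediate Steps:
R(o) = -36 - 6*o (R(o) = -6*(o + 6) = -6*(6 + o) = -36 - 6*o)
((R(0)*(-11))*2)/(-26414) - 31737/(-18695) = (((-36 - 6*0)*(-11))*2)/(-26414) - 31737/(-18695) = (((-36 + 0)*(-11))*2)*(-1/26414) - 31737*(-1/18695) = (-36*(-11)*2)*(-1/26414) + 31737/18695 = (396*2)*(-1/26414) + 31737/18695 = 792*(-1/26414) + 31737/18695 = -396/13207 + 31737/18695 = 411747339/246904865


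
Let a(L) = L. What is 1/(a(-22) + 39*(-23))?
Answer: -1/919 ≈ -0.0010881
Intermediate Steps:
1/(a(-22) + 39*(-23)) = 1/(-22 + 39*(-23)) = 1/(-22 - 897) = 1/(-919) = -1/919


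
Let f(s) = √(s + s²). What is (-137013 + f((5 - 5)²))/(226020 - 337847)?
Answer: 137013/111827 ≈ 1.2252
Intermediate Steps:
(-137013 + f((5 - 5)²))/(226020 - 337847) = (-137013 + √((5 - 5)²*(1 + (5 - 5)²)))/(226020 - 337847) = (-137013 + √(0²*(1 + 0²)))/(-111827) = (-137013 + √(0*(1 + 0)))*(-1/111827) = (-137013 + √(0*1))*(-1/111827) = (-137013 + √0)*(-1/111827) = (-137013 + 0)*(-1/111827) = -137013*(-1/111827) = 137013/111827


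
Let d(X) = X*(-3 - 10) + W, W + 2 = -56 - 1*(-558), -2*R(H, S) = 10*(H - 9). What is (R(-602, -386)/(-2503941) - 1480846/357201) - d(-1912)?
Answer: -7560791604120779/298136743047 ≈ -25360.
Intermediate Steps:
R(H, S) = 45 - 5*H (R(H, S) = -5*(H - 9) = -5*(-9 + H) = -(-90 + 10*H)/2 = 45 - 5*H)
W = 500 (W = -2 + (-56 - 1*(-558)) = -2 + (-56 + 558) = -2 + 502 = 500)
d(X) = 500 - 13*X (d(X) = X*(-3 - 10) + 500 = X*(-13) + 500 = -13*X + 500 = 500 - 13*X)
(R(-602, -386)/(-2503941) - 1480846/357201) - d(-1912) = ((45 - 5*(-602))/(-2503941) - 1480846/357201) - (500 - 13*(-1912)) = ((45 + 3010)*(-1/2503941) - 1480846*1/357201) - (500 + 24856) = (3055*(-1/2503941) - 1480846/357201) - 1*25356 = (-3055/2503941 - 1480846/357201) - 25356 = -1236347421047/298136743047 - 25356 = -7560791604120779/298136743047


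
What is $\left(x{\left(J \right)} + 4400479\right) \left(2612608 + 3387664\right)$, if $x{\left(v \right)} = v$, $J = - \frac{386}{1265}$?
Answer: $\frac{33401147410709328}{1265} \approx 2.6404 \cdot 10^{13}$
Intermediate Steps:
$J = - \frac{386}{1265}$ ($J = \left(-386\right) \frac{1}{1265} = - \frac{386}{1265} \approx -0.30514$)
$\left(x{\left(J \right)} + 4400479\right) \left(2612608 + 3387664\right) = \left(- \frac{386}{1265} + 4400479\right) \left(2612608 + 3387664\right) = \frac{5566605549}{1265} \cdot 6000272 = \frac{33401147410709328}{1265}$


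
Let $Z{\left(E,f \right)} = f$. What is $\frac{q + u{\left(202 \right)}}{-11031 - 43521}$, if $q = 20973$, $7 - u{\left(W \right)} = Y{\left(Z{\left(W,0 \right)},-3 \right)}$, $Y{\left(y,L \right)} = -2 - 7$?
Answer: $- \frac{20989}{54552} \approx -0.38475$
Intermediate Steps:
$Y{\left(y,L \right)} = -9$ ($Y{\left(y,L \right)} = -2 - 7 = -9$)
$u{\left(W \right)} = 16$ ($u{\left(W \right)} = 7 - -9 = 7 + 9 = 16$)
$\frac{q + u{\left(202 \right)}}{-11031 - 43521} = \frac{20973 + 16}{-11031 - 43521} = \frac{20989}{-54552} = 20989 \left(- \frac{1}{54552}\right) = - \frac{20989}{54552}$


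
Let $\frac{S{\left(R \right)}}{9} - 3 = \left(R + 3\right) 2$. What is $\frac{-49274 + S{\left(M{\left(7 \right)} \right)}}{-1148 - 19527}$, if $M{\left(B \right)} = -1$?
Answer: $\frac{49211}{20675} \approx 2.3802$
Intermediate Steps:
$S{\left(R \right)} = 81 + 18 R$ ($S{\left(R \right)} = 27 + 9 \left(R + 3\right) 2 = 27 + 9 \left(3 + R\right) 2 = 27 + 9 \left(6 + 2 R\right) = 27 + \left(54 + 18 R\right) = 81 + 18 R$)
$\frac{-49274 + S{\left(M{\left(7 \right)} \right)}}{-1148 - 19527} = \frac{-49274 + \left(81 + 18 \left(-1\right)\right)}{-1148 - 19527} = \frac{-49274 + \left(81 - 18\right)}{-20675} = \left(-49274 + 63\right) \left(- \frac{1}{20675}\right) = \left(-49211\right) \left(- \frac{1}{20675}\right) = \frac{49211}{20675}$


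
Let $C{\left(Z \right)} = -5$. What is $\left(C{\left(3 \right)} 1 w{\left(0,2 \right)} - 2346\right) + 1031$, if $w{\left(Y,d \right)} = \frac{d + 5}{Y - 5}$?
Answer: $-1308$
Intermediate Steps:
$w{\left(Y,d \right)} = \frac{5 + d}{-5 + Y}$
$\left(C{\left(3 \right)} 1 w{\left(0,2 \right)} - 2346\right) + 1031 = \left(\left(-5\right) 1 \frac{5 + 2}{-5 + 0} - 2346\right) + 1031 = \left(- 5 \frac{1}{-5} \cdot 7 - 2346\right) + 1031 = \left(- 5 \left(\left(- \frac{1}{5}\right) 7\right) - 2346\right) + 1031 = \left(\left(-5\right) \left(- \frac{7}{5}\right) - 2346\right) + 1031 = \left(7 - 2346\right) + 1031 = -2339 + 1031 = -1308$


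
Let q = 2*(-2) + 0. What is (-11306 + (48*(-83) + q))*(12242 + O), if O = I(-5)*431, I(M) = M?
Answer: -154270578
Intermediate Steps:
q = -4 (q = -4 + 0 = -4)
O = -2155 (O = -5*431 = -2155)
(-11306 + (48*(-83) + q))*(12242 + O) = (-11306 + (48*(-83) - 4))*(12242 - 2155) = (-11306 + (-3984 - 4))*10087 = (-11306 - 3988)*10087 = -15294*10087 = -154270578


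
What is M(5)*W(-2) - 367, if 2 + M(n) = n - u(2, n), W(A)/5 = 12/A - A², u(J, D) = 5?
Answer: -267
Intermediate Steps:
W(A) = -5*A² + 60/A (W(A) = 5*(12/A - A²) = 5*(-A² + 12/A) = -5*A² + 60/A)
M(n) = -7 + n (M(n) = -2 + (n - 1*5) = -2 + (n - 5) = -2 + (-5 + n) = -7 + n)
M(5)*W(-2) - 367 = (-7 + 5)*(5*(12 - 1*(-2)³)/(-2)) - 367 = -10*(-1)*(12 - 1*(-8))/2 - 367 = -10*(-1)*(12 + 8)/2 - 367 = -10*(-1)*20/2 - 367 = -2*(-50) - 367 = 100 - 367 = -267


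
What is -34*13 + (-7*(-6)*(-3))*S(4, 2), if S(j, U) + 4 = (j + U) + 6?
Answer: -1450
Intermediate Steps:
S(j, U) = 2 + U + j (S(j, U) = -4 + ((j + U) + 6) = -4 + ((U + j) + 6) = -4 + (6 + U + j) = 2 + U + j)
-34*13 + (-7*(-6)*(-3))*S(4, 2) = -34*13 + (-7*(-6)*(-3))*(2 + 2 + 4) = -442 + (42*(-3))*8 = -442 - 126*8 = -442 - 1008 = -1450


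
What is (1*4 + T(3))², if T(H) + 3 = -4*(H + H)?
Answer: 529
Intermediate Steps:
T(H) = -3 - 8*H (T(H) = -3 - 4*(H + H) = -3 - 8*H)
(1*4 + T(3))² = (1*4 + (-3 - 8*3))² = (4 + (-3 - 24))² = (4 - 27)² = (-23)² = 529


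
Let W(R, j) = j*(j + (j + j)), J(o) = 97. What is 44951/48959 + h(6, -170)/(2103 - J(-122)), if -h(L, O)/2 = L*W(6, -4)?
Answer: 30985661/49105877 ≈ 0.63100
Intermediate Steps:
W(R, j) = 3*j² (W(R, j) = j*(j + 2*j) = j*(3*j) = 3*j²)
h(L, O) = -96*L (h(L, O) = -2*L*3*(-4)² = -2*L*3*16 = -2*L*48 = -96*L)
44951/48959 + h(6, -170)/(2103 - J(-122)) = 44951/48959 + (-96*6)/(2103 - 1*97) = 44951*(1/48959) - 576/(2103 - 97) = 44951/48959 - 576/2006 = 44951/48959 - 576*1/2006 = 44951/48959 - 288/1003 = 30985661/49105877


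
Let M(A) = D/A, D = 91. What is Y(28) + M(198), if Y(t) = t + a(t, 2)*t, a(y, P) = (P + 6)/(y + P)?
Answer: 35567/990 ≈ 35.926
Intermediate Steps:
a(y, P) = (6 + P)/(P + y)
M(A) = 91/A
Y(t) = t + 8*t/(2 + t) (Y(t) = t + ((6 + 2)/(2 + t))*t = t + (8/(2 + t))*t = t + 8*t/(2 + t))
Y(28) + M(198) = 28*(10 + 28)/(2 + 28) + 91/198 = 28*38/30 + 91*(1/198) = 28*(1/30)*38 + 91/198 = 532/15 + 91/198 = 35567/990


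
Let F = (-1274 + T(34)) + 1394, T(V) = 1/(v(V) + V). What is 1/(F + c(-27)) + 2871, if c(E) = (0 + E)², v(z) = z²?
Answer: 2900604071/1010311 ≈ 2871.0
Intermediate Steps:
T(V) = 1/(V + V²) (T(V) = 1/(V² + V) = 1/(V + V²))
c(E) = E²
F = 142801/1190 (F = (-1274 + 1/(34*(1 + 34))) + 1394 = (-1274 + (1/34)/35) + 1394 = (-1274 + (1/34)*(1/35)) + 1394 = (-1274 + 1/1190) + 1394 = -1516059/1190 + 1394 = 142801/1190 ≈ 120.00)
1/(F + c(-27)) + 2871 = 1/(142801/1190 + (-27)²) + 2871 = 1/(142801/1190 + 729) + 2871 = 1/(1010311/1190) + 2871 = 1190/1010311 + 2871 = 2900604071/1010311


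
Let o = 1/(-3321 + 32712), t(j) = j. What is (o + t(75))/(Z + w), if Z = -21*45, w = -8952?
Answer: -2204326/290882727 ≈ -0.0075781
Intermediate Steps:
Z = -945
o = 1/29391 ≈ 3.4024e-5
(o + t(75))/(Z + w) = (1/29391 + 75)/(-945 - 8952) = (2204326/29391)/(-9897) = (2204326/29391)*(-1/9897) = -2204326/290882727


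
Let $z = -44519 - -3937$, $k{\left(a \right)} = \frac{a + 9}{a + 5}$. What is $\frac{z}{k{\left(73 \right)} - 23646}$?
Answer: $\frac{1582698}{922153} \approx 1.7163$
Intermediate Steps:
$k{\left(a \right)} = \frac{9 + a}{5 + a}$
$z = -40582$ ($z = -44519 + 3937 = -40582$)
$\frac{z}{k{\left(73 \right)} - 23646} = - \frac{40582}{\frac{9 + 73}{5 + 73} - 23646} = - \frac{40582}{\frac{1}{78} \cdot 82 - 23646} = - \frac{40582}{\frac{41}{39} - 23646} = - \frac{40582}{- \frac{922153}{39}} = \left(-40582\right) \left(- \frac{39}{922153}\right) = \frac{1582698}{922153}$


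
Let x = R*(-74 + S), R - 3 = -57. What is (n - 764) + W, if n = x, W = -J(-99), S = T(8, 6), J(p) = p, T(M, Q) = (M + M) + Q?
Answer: 2143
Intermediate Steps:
R = -54 (R = 3 - 57 = -54)
T(M, Q) = Q + 2*M (T(M, Q) = 2*M + Q = Q + 2*M)
S = 22 (S = 6 + 2*8 = 6 + 16 = 22)
W = 99 (W = -1*(-99) = 99)
x = 2808 (x = -54*(-74 + 22) = -54*(-52) = 2808)
n = 2808
(n - 764) + W = (2808 - 764) + 99 = 2044 + 99 = 2143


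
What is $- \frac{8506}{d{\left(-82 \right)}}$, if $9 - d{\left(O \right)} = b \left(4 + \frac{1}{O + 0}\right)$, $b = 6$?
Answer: $\frac{174373}{306} \approx 569.85$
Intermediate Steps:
$d{\left(O \right)} = -15 - \frac{6}{O}$ ($d{\left(O \right)} = 9 - 6 \left(4 + \frac{1}{O + 0}\right) = 9 - 6 \left(4 + \frac{1}{O}\right) = 9 - \left(24 + \frac{6}{O}\right) = -15 - \frac{6}{O}$)
$- \frac{8506}{d{\left(-82 \right)}} = - \frac{8506}{-15 - \frac{6}{-82}} = - \frac{8506}{-15 - - \frac{3}{41}} = - \frac{8506}{-15 + \frac{3}{41}} = - \frac{8506}{- \frac{612}{41}} = \left(-8506\right) \left(- \frac{41}{612}\right) = \frac{174373}{306}$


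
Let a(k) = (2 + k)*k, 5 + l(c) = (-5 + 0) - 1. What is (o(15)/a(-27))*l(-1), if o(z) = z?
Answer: -11/45 ≈ -0.24444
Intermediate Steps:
l(c) = -11 (l(c) = -5 + ((-5 + 0) - 1) = -5 + (-5 - 1) = -5 - 6 = -11)
a(k) = k*(2 + k)
(o(15)/a(-27))*l(-1) = (15/((-27*(2 - 27))))*(-11) = (15/((-27*(-25))))*(-11) = (15/675)*(-11) = (15*(1/675))*(-11) = (1/45)*(-11) = -11/45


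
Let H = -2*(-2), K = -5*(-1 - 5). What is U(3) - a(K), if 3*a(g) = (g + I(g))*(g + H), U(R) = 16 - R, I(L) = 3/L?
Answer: -4922/15 ≈ -328.13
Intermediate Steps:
K = 30 (K = -5*(-6) = 30)
H = 4
a(g) = (4 + g)*(g + 3/g)/3 (a(g) = ((g + 3/g)*(g + 4))/3 = ((g + 3/g)*(4 + g))/3 = ((4 + g)*(g + 3/g))/3 = (4 + g)*(g + 3/g)/3)
U(3) - a(K) = (16 - 1*3) - (12 + 30*(3 + 30² + 4*30))/(3*30) = (16 - 3) - (12 + 30*(3 + 900 + 120))/(3*30) = 13 - (12 + 30*1023)/(3*30) = 13 - (12 + 30690)/(3*30) = 13 - 30702/(3*30) = 13 - 1*5117/15 = 13 - 5117/15 = -4922/15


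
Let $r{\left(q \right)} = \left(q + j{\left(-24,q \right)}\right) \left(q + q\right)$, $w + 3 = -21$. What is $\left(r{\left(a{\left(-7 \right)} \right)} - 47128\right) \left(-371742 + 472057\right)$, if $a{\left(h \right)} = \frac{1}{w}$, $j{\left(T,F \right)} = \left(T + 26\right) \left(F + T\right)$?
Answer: $- \frac{453815329445}{96} \approx -4.7272 \cdot 10^{9}$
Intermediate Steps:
$w = -24$ ($w = -3 - 21 = -24$)
$j{\left(T,F \right)} = \left(26 + T\right) \left(F + T\right)$
$a{\left(h \right)} = - \frac{1}{24}$ ($a{\left(h \right)} = \frac{1}{-24} = - \frac{1}{24}$)
$r{\left(q \right)} = 2 q \left(-48 + 3 q\right)$ ($r{\left(q \right)} = \left(q + \left(\left(-24\right)^{2} + 26 q + 26 \left(-24\right) + q \left(-24\right)\right)\right) \left(q + q\right) = \left(q + \left(576 + 26 q - 624 - 24 q\right)\right) 2 q = \left(q + \left(-48 + 2 q\right)\right) 2 q = \left(-48 + 3 q\right) 2 q = 2 q \left(-48 + 3 q\right)$)
$\left(r{\left(a{\left(-7 \right)} \right)} - 47128\right) \left(-371742 + 472057\right) = \left(6 \left(- \frac{1}{24}\right) \left(-16 - \frac{1}{24}\right) - 47128\right) \left(-371742 + 472057\right) = \left(6 \left(- \frac{1}{24}\right) \left(- \frac{385}{24}\right) - 47128\right) 100315 = \left(\frac{385}{96} - 47128\right) 100315 = \left(- \frac{4523903}{96}\right) 100315 = - \frac{453815329445}{96}$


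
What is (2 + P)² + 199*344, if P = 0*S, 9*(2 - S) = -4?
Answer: 68460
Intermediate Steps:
S = 22/9 (S = 2 - ⅑*(-4) = 2 + 4/9 = 22/9 ≈ 2.4444)
P = 0 (P = 0*(22/9) = 0)
(2 + P)² + 199*344 = (2 + 0)² + 199*344 = 2² + 68456 = 4 + 68456 = 68460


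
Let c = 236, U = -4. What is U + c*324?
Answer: 76460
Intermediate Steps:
U + c*324 = -4 + 236*324 = -4 + 76464 = 76460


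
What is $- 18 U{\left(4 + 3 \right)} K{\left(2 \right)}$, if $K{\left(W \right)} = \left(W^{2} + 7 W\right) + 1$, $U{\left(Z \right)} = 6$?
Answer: $-2052$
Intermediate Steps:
$K{\left(W \right)} = 1 + W^{2} + 7 W$
$- 18 U{\left(4 + 3 \right)} K{\left(2 \right)} = \left(-18\right) 6 \left(1 + 2^{2} + 7 \cdot 2\right) = - 108 \left(1 + 4 + 14\right) = \left(-108\right) 19 = -2052$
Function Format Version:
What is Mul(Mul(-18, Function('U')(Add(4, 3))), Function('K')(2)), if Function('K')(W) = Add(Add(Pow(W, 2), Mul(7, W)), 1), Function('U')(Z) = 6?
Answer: -2052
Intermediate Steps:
Function('K')(W) = Add(1, Pow(W, 2), Mul(7, W))
Mul(Mul(-18, Function('U')(Add(4, 3))), Function('K')(2)) = Mul(Mul(-18, 6), Add(1, Pow(2, 2), Mul(7, 2))) = Mul(-108, Add(1, 4, 14)) = Mul(-108, 19) = -2052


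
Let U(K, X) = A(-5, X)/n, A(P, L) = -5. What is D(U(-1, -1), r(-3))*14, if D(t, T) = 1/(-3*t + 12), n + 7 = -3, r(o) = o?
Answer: 4/3 ≈ 1.3333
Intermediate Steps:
n = -10 (n = -7 - 3 = -10)
U(K, X) = 1/2 (U(K, X) = -5/(-10) = -5*(-1/10) = 1/2)
D(t, T) = 1/(12 - 3*t)
D(U(-1, -1), r(-3))*14 = -1/(-12 + 3*(1/2))*14 = -1/(-12 + 3/2)*14 = -1/(-21/2)*14 = -1*(-2/21)*14 = (2/21)*14 = 4/3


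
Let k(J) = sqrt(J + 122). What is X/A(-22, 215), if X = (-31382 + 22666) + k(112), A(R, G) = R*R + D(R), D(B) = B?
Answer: -4358/231 + sqrt(26)/154 ≈ -18.833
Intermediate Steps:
k(J) = sqrt(122 + J)
A(R, G) = R + R**2 (A(R, G) = R*R + R = R**2 + R = R + R**2)
X = -8716 + 3*sqrt(26) (X = (-31382 + 22666) + sqrt(122 + 112) = -8716 + sqrt(234) = -8716 + 3*sqrt(26) ≈ -8700.7)
X/A(-22, 215) = (-8716 + 3*sqrt(26))/((-22*(1 - 22))) = (-8716 + 3*sqrt(26))/((-22*(-21))) = (-8716 + 3*sqrt(26))/462 = (-8716 + 3*sqrt(26))*(1/462) = -4358/231 + sqrt(26)/154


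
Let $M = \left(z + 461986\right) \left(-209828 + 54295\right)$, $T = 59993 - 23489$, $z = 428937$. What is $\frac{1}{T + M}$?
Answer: $- \frac{1}{138567890455} \approx -7.2167 \cdot 10^{-12}$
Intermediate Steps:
$T = 36504$ ($T = 59993 - 23489 = 36504$)
$M = -138567926959$ ($M = \left(428937 + 461986\right) \left(-209828 + 54295\right) = 890923 \left(-155533\right) = -138567926959$)
$\frac{1}{T + M} = \frac{1}{36504 - 138567926959} = \frac{1}{-138567890455} = - \frac{1}{138567890455}$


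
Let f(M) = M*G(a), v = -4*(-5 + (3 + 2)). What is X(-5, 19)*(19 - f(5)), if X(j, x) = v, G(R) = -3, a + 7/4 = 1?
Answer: 0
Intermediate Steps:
a = -¾ (a = -7/4 + 1 = -¾ ≈ -0.75000)
v = 0 (v = -4*(-5 + 5) = -4*0 = 0)
f(M) = -3*M (f(M) = M*(-3) = -3*M)
X(j, x) = 0
X(-5, 19)*(19 - f(5)) = 0*(19 - (-3)*5) = 0*(19 - 1*(-15)) = 0*(19 + 15) = 0*34 = 0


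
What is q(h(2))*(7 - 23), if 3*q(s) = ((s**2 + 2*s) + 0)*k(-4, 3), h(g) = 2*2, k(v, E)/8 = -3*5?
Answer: 15360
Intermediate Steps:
k(v, E) = -120 (k(v, E) = 8*(-3*5) = 8*(-15) = -120)
h(g) = 4
q(s) = -80*s - 40*s**2 (q(s) = (((s**2 + 2*s) + 0)*(-120))/3 = ((s**2 + 2*s)*(-120))/3 = (-240*s - 120*s**2)/3 = -80*s - 40*s**2)
q(h(2))*(7 - 23) = (-40*4*(2 + 4))*(7 - 23) = -40*4*6*(-16) = -960*(-16) = 15360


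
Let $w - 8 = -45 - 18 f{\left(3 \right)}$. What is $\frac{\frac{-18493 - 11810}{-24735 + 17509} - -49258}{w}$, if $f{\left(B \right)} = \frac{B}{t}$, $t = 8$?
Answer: $- \frac{711937222}{632275} \approx -1126.0$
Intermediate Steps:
$f{\left(B \right)} = \frac{B}{8}$
$w = - \frac{175}{4}$ ($w = 8 - \left(45 + 18 \cdot \frac{1}{8} \cdot 3\right) = 8 - \frac{207}{4} = - \frac{175}{4} \approx -43.75$)
$\frac{\frac{-18493 - 11810}{-24735 + 17509} - -49258}{w} = \frac{\frac{-18493 - 11810}{-24735 + 17509} - -49258}{- \frac{175}{4}} = \left(- \frac{30303}{-7226} + 49258\right) \left(- \frac{4}{175}\right) = \left(\left(-30303\right) \left(- \frac{1}{7226}\right) + 49258\right) \left(- \frac{4}{175}\right) = \left(\frac{30303}{7226} + 49258\right) \left(- \frac{4}{175}\right) = \frac{355968611}{7226} \left(- \frac{4}{175}\right) = - \frac{711937222}{632275}$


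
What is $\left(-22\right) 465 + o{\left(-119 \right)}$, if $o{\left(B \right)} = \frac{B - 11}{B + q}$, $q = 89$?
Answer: $- \frac{30677}{3} \approx -10226.0$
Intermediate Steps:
$o{\left(B \right)} = \frac{-11 + B}{89 + B}$ ($o{\left(B \right)} = \frac{B - 11}{B + 89} = \frac{-11 + B}{89 + B}$)
$\left(-22\right) 465 + o{\left(-119 \right)} = \left(-22\right) 465 + \frac{-11 - 119}{89 - 119} = -10230 + \frac{1}{-30} \left(-130\right) = -10230 - - \frac{13}{3} = -10230 + \frac{13}{3} = - \frac{30677}{3}$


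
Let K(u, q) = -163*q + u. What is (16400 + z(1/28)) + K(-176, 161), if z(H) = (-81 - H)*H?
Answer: -7857165/784 ≈ -10022.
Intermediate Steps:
z(H) = H*(-81 - H)
K(u, q) = u - 163*q
(16400 + z(1/28)) + K(-176, 161) = (16400 - 1*(81 + 1/28)/28) + (-176 - 163*161) = (16400 - 1*1/28*(81 + 1/28)) + (-176 - 26243) = (16400 - 1*1/28*2269/28) - 26419 = (16400 - 2269/784) - 26419 = 12855331/784 - 26419 = -7857165/784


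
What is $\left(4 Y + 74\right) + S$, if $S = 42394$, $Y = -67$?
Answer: $42200$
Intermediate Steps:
$\left(4 Y + 74\right) + S = \left(4 \left(-67\right) + 74\right) + 42394 = \left(-268 + 74\right) + 42394 = -194 + 42394 = 42200$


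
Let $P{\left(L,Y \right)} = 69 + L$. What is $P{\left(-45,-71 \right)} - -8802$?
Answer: $8826$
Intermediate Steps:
$P{\left(-45,-71 \right)} - -8802 = \left(69 - 45\right) - -8802 = 24 + 8802 = 8826$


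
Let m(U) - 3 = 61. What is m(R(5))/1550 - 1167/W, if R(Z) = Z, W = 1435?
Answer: -171701/222425 ≈ -0.77195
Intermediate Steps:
m(U) = 64 (m(U) = 3 + 61 = 64)
m(R(5))/1550 - 1167/W = 64/1550 - 1167/1435 = 64*(1/1550) - 1167*1/1435 = 32/775 - 1167/1435 = -171701/222425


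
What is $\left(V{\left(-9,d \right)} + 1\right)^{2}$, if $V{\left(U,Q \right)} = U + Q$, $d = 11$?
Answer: $9$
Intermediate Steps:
$V{\left(U,Q \right)} = Q + U$
$\left(V{\left(-9,d \right)} + 1\right)^{2} = \left(\left(11 - 9\right) + 1\right)^{2} = \left(2 + 1\right)^{2} = 3^{2} = 9$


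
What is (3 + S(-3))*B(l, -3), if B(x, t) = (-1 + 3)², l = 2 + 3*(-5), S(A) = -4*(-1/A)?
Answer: 20/3 ≈ 6.6667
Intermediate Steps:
S(A) = 4/A (S(A) = -(-4)/A = 4/A)
l = -13 (l = 2 - 15 = -13)
B(x, t) = 4 (B(x, t) = 2² = 4)
(3 + S(-3))*B(l, -3) = (3 + 4/(-3))*4 = (3 + 4*(-⅓))*4 = (3 - 4/3)*4 = (5/3)*4 = 20/3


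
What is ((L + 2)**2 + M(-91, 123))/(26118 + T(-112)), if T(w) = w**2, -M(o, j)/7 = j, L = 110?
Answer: 11683/38662 ≈ 0.30218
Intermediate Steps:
M(o, j) = -7*j
((L + 2)**2 + M(-91, 123))/(26118 + T(-112)) = ((110 + 2)**2 - 7*123)/(26118 + (-112)**2) = (112**2 - 861)/(26118 + 12544) = (12544 - 861)/38662 = 11683*(1/38662) = 11683/38662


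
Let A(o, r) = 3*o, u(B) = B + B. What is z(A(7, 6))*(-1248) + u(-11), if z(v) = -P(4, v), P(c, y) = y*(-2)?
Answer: -52438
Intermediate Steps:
u(B) = 2*B
P(c, y) = -2*y
z(v) = 2*v (z(v) = -(-2)*v = 2*v)
z(A(7, 6))*(-1248) + u(-11) = (2*(3*7))*(-1248) + 2*(-11) = (2*21)*(-1248) - 22 = 42*(-1248) - 22 = -52416 - 22 = -52438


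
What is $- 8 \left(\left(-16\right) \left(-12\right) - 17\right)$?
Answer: $-1400$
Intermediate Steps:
$- 8 \left(\left(-16\right) \left(-12\right) - 17\right) = - 8 \left(192 - 17\right) = \left(-8\right) 175 = -1400$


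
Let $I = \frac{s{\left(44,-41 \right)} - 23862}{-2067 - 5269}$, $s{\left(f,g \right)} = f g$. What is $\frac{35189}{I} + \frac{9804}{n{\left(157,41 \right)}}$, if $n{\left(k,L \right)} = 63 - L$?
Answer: $\frac{1482713138}{141163} \approx 10504.0$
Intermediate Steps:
$I = \frac{12833}{3668}$ ($I = \frac{44 \left(-41\right) - 23862}{-2067 - 5269} = \frac{-1804 - 23862}{-7336} = \left(-25666\right) \left(- \frac{1}{7336}\right) = \frac{12833}{3668} \approx 3.4986$)
$\frac{35189}{I} + \frac{9804}{n{\left(157,41 \right)}} = \frac{35189}{\frac{12833}{3668}} + \frac{9804}{63 - 41} = 35189 \cdot \frac{3668}{12833} + \frac{9804}{63 - 41} = \frac{129073252}{12833} + \frac{9804}{22} = \frac{129073252}{12833} + 9804 \cdot \frac{1}{22} = \frac{129073252}{12833} + \frac{4902}{11} = \frac{1482713138}{141163}$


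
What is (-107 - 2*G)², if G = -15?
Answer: 5929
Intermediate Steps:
(-107 - 2*G)² = (-107 - 2*(-15))² = (-107 + 30)² = (-77)² = 5929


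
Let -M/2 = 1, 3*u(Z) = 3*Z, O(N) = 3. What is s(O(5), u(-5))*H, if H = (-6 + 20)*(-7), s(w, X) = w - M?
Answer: -490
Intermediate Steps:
u(Z) = Z (u(Z) = (3*Z)/3 = Z)
M = -2 (M = -2*1 = -2)
s(w, X) = 2 + w (s(w, X) = w - 1*(-2) = w + 2 = 2 + w)
H = -98 (H = 14*(-7) = -98)
s(O(5), u(-5))*H = (2 + 3)*(-98) = 5*(-98) = -490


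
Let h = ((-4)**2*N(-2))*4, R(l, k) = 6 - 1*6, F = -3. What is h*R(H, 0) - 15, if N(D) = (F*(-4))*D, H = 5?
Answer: -15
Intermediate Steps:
N(D) = 12*D (N(D) = (-3*(-4))*D = 12*D)
R(l, k) = 0 (R(l, k) = 6 - 6 = 0)
h = -1536 (h = ((-4)**2*(12*(-2)))*4 = (16*(-24))*4 = -384*4 = -1536)
h*R(H, 0) - 15 = -1536*0 - 15 = 0 - 15 = -15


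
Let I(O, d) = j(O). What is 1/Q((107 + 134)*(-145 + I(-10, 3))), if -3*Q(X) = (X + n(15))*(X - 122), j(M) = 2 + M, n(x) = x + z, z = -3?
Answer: -1/454557565 ≈ -2.1999e-9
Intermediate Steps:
n(x) = -3 + x (n(x) = x - 3 = -3 + x)
I(O, d) = 2 + O
Q(X) = -(-122 + X)*(12 + X)/3 (Q(X) = -(X + (-3 + 15))*(X - 122)/3 = -(X + 12)*(-122 + X)/3 = -(12 + X)*(-122 + X)/3 = -(-122 + X)*(12 + X)/3)
1/Q((107 + 134)*(-145 + I(-10, 3))) = 1/(488 - (-145 + (2 - 10))²*(107 + 134)²/3 + 110*((107 + 134)*(-145 + (2 - 10)))/3) = 1/(488 - 58081*(-145 - 8)²/3 + 110*(241*(-145 - 8))/3) = 1/(488 - (241*(-153))²/3 + 110*(241*(-153))/3) = 1/(488 - ⅓*(-36873)² + (110/3)*(-36873)) = 1/(488 - ⅓*1359618129 - 1352010) = 1/(488 - 453206043 - 1352010) = 1/(-454557565) = -1/454557565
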